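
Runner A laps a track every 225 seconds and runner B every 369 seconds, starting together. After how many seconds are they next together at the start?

9225

225 = 3² · 5²; 369 = 3² · 41
max exponents: 3² · 5² · 41 = 9225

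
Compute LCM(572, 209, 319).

315172

572 = 2² · 11 · 13; 209 = 11 · 19; 319 = 11 · 29
lcm takes max exponent of each prime: 2² · 11 · 13 · 19 · 29 = 315172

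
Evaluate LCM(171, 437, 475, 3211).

16616925

lcm(171, 437) = 171·437/gcd = 74727/19 = 3933
lcm(3933, 475) = 3933·475/gcd = 1868175/19 = 98325
lcm(98325, 3211) = 98325·3211/gcd = 315721575/19 = 16616925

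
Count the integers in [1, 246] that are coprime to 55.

179

Prime factors of 55: 5, 11. Count integers ≤ 246 divisible by none of them.
By inclusion–exclusion: 246 − ⌊246/5⌋ − ⌊246/11⌋ + ⌊246/55⌋ = 179.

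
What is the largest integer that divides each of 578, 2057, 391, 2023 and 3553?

gcd(578, 2057): 2057 = 3·578 + 323; 578 = 1·323 + 255; 323 = 1·255 + 68; 255 = 3·68 + 51; 68 = 1·51 + 17; 51 = 3·17 + 0 → 17
gcd(17, 391): 391 = 23·17 + 0 → 17
gcd(17, 2023): 2023 = 119·17 + 0 → 17
gcd(17, 3553): 3553 = 209·17 + 0 → 17

17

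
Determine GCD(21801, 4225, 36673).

21801 = 3 · 13² · 43; 4225 = 5² · 13²; 36673 = 7 · 13² · 31
gcd takes min exponent of each prime: 13² = 169

169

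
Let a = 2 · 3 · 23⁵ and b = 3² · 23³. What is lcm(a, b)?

max exponent per prime: 2 · 3² · 23⁵ = 115854174

115854174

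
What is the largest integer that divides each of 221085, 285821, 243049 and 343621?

221085 = 3² · 5 · 17³; 285821 = 17² · 23 · 43; 243049 = 17² · 29²; 343621 = 17² · 29 · 41
gcd takes min exponent of each prime: 17² = 289

289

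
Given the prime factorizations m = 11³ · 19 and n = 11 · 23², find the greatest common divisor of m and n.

min exponent per shared prime: 11 = 11

11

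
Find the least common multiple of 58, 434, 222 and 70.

58 = 2 · 29; 434 = 2 · 7 · 31; 222 = 2 · 3 · 37; 70 = 2 · 5 · 7
lcm takes max exponent of each prime: 2 · 3 · 5 · 7 · 29 · 31 · 37 = 6985230

6985230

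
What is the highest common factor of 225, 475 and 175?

225 = 3² · 5²; 475 = 5² · 19; 175 = 5² · 7
gcd takes min exponent of each prime: 5² = 25

25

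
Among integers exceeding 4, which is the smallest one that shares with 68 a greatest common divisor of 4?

gcd(x, 68) = 4 forces 4 | x; write x = 4s. Then gcd(4s, 4·17) = 4·gcd(s, 17), so need gcd(s, 17) = 1.
4s > 4 gives s ≥ 2. The least s ≥ 2 coprime to 17 is 2, so x = 4·2 = 8.

8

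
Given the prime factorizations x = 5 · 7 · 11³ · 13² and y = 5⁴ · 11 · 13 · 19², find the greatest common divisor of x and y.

715

min exponent per shared prime: 5 · 11 · 13 = 715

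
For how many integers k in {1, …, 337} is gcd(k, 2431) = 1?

2431 = 11·13·17. Inclusion–exclusion on these primes:
337 − ⌊337/11⌋ − ⌊337/13⌋ − ⌊337/17⌋ + ⌊337/143⌋ + ⌊337/187⌋ + ⌊337/221⌋ − ⌊337/2431⌋ = 267

267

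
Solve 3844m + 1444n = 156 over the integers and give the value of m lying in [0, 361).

121

gcd(3844, 1444) = 4 (Euclid: 3844 = 2·1444 + 956; 1444 = 1·956 + 488; 956 = 1·488 + 468; 488 = 1·468 + 20; 468 = 23·20 + 8; 20 = 2·8 + 4; 8 = 2·4 + 0), and 4 | 156.
Extended Euclid: 3844·(-145) + 1444·(386) = 4. Scale by 39: m₀ = -5655.
General solution m = m₀ + 361t; reducing mod 361 gives m = 121 (and n = -322).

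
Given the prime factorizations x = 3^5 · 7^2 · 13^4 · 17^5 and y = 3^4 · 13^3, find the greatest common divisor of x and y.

177957

min exponent per shared prime: 3^4 · 13^3 = 177957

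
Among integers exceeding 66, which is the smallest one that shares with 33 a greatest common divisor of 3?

Multiples of 3 above 66: 3·23, 3·24, … . Need the cofactor coprime to 33/3 = 11.
Checking s = 23, 24, … the first with gcd(s, 11) = 1 is s = 23, giving 69.

69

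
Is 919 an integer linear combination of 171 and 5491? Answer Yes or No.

gcd(171, 5491): 5491 = 32·171 + 19; 171 = 9·19 + 0 → 19
19 does not divide 919, so a solution does not exist.

No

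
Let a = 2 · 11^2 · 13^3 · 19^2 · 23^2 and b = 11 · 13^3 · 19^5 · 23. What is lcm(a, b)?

max exponent per prime: 2 · 11^2 · 13^3 · 19^5 · 23^2 = 696416576195054

696416576195054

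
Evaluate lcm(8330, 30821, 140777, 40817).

8330 = 2 · 5 · 7² · 17; 30821 = 7² · 17 · 37; 140777 = 7² · 13² · 17; 40817 = 7⁴ · 17
lcm takes max exponent of each prime: 2 · 5 · 7⁴ · 13² · 17 · 37 = 2552287010

2552287010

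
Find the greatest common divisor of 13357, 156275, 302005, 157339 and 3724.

gcd(13357, 156275): 156275 = 11·13357 + 9348; 13357 = 1·9348 + 4009; 9348 = 2·4009 + 1330; 4009 = 3·1330 + 19; 1330 = 70·19 + 0 → 19
gcd(19, 302005): 302005 = 15895·19 + 0 → 19
gcd(19, 157339): 157339 = 8281·19 + 0 → 19
gcd(19, 3724): 3724 = 196·19 + 0 → 19

19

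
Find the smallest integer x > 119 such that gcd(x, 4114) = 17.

gcd(x, 4114) = 17 forces 17 | x; write x = 17s. Then gcd(17s, 17·242) = 17·gcd(s, 242), so need gcd(s, 242) = 1.
17s > 119 gives s ≥ 8. The least s ≥ 8 coprime to 242 is 9, so x = 17·9 = 153.

153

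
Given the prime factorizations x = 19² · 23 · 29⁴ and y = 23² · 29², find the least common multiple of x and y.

135068745289

max exponent per prime: 19² · 23² · 29⁴ = 135068745289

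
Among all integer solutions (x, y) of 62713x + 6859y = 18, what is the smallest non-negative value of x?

Euclid: 62713 = 9·6859 + 982; 6859 = 6·982 + 967; 982 = 1·967 + 15; 967 = 64·15 + 7; 15 = 2·7 + 1; 7 = 7·1 + 0 → gcd = 1; 18 = 1·18.
Back-substitution yields 62713·(915) + 6859·(-8366) = 1, so one solution is x = 915·18 = 16470, y = -8366·18 = -150588.
Solutions in x differ by 6859/1 = 6859; the one in [0, 6859) is 16470 mod 6859 = 2752.

2752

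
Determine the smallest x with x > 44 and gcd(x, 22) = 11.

55

gcd(x, 22) = 11 forces 11 | x; write x = 11s. Then gcd(11s, 11·2) = 11·gcd(s, 2), so need gcd(s, 2) = 1.
11s > 44 gives s ≥ 5. The least s ≥ 5 coprime to 2 is 5, so x = 11·5 = 55.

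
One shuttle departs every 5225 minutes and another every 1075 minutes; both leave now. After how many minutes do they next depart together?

gcd first: 5225 = 4·1075 + 925; 1075 = 1·925 + 150; 925 = 6·150 + 25; 150 = 6·25 + 0 → gcd = 25
lcm = 5225·1075/gcd = 5616875/25 = 224675

224675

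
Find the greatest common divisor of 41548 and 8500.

68

41548 = 2² · 13 · 17 · 47
8500 = 2² · 5³ · 17
Common: 2² · 17 = 68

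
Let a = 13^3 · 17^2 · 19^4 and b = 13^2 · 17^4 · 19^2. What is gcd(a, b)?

min exponent per shared prime: 13^2 · 17^2 · 19^2 = 17631601

17631601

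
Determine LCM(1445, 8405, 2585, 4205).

lcm(1445, 8405) = 1445·8405/gcd = 12145225/5 = 2429045
lcm(2429045, 2585) = 2429045·2585/gcd = 6279081325/5 = 1255816265
lcm(1255816265, 4205) = 1255816265·4205/gcd = 5280707394325/5 = 1056141478865

1056141478865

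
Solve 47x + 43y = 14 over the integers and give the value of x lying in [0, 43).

25

gcd(47, 43) = 1 (Euclid: 47 = 1·43 + 4; 43 = 10·4 + 3; 4 = 1·3 + 1; 3 = 3·1 + 0), and 1 | 14.
Extended Euclid: 47·(11) + 43·(-12) = 1. Scale by 14: x₀ = 154.
General solution x = x₀ + 43t; reducing mod 43 gives x = 25 (and y = -27).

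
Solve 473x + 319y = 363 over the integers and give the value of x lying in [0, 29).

21

Reduce mod 319: 473x ≡ 363 (mod 319). With g = gcd(473, 319) = 11 dividing 363, divide through: 43x ≡ 33 (mod 29).
Since gcd(43, 29) = 1, x ≡ 33·(43)⁻¹ ≡ 21 (mod 29). Smallest non-negative: 21.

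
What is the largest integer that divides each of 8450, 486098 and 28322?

8450 = 2 · 5² · 13²; 486098 = 2 · 17² · 29²; 28322 = 2 · 7² · 17²
gcd takes min exponent of each prime: 2 = 2

2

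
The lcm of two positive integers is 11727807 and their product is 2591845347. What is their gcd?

221

gcd·lcm = product, so gcd = 2591845347/11727807 = 221.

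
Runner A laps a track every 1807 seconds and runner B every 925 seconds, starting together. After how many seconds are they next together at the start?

gcd first: 1807 = 1·925 + 882; 925 = 1·882 + 43; 882 = 20·43 + 22; 43 = 1·22 + 21; 22 = 1·21 + 1; 21 = 21·1 + 0 → gcd = 1
lcm = 1807·925/gcd = 1671475/1 = 1671475

1671475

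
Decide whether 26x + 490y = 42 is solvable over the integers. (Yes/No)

By Bézout, 26x + 490y = 42 has integer solutions iff gcd(26, 490) | 42.
Euclid: 490 = 18·26 + 22; 26 = 1·22 + 4; 22 = 5·4 + 2; 4 = 2·2 + 0. gcd = 2; 42 mod 2 = 0. Yes.

Yes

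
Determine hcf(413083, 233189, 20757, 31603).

187

413083 = 11 · 17 · 47²; 233189 = 11 · 17 · 29 · 43; 20757 = 3 · 11 · 17 · 37; 31603 = 11 · 13² · 17
gcd takes min exponent of each prime: 11 · 17 = 187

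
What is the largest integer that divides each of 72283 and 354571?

72283 = 41² · 43
354571 = 7 · 37³
Common: 1 = 1

1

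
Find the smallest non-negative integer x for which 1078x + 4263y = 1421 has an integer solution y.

29

gcd(1078, 4263) = 49 (Euclid: 4263 = 3·1078 + 1029; 1078 = 1·1029 + 49; 1029 = 21·49 + 0), and 49 | 1421.
Extended Euclid: 1078·(4) + 4263·(-1) = 49. Scale by 29: x₀ = 116.
General solution x = x₀ + 87t; reducing mod 87 gives x = 29 (and y = -7).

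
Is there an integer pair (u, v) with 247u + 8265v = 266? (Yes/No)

By Bézout, 247u + 8265v = 266 has integer solutions iff gcd(247, 8265) | 266.
Euclid: 8265 = 33·247 + 114; 247 = 2·114 + 19; 114 = 6·19 + 0. gcd = 19; 266 mod 19 = 0. Yes.

Yes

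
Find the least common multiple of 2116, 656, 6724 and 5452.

2116 = 2² · 23²; 656 = 2⁴ · 41; 6724 = 2² · 41²; 5452 = 2² · 29 · 47
lcm takes max exponent of each prime: 2⁴ · 23² · 29 · 41² · 47 = 19392742192

19392742192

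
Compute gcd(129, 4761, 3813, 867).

3

129 = 3 · 43; 4761 = 3² · 23²; 3813 = 3 · 31 · 41; 867 = 3 · 17²
gcd takes min exponent of each prime: 3 = 3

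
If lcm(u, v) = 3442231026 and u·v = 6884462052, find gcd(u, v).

2

From gcd × lcm = uv: gcd = 6884462052 / 3442231026 = 2.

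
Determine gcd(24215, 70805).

24215 = 5 · 29 · 167
70805 = 5 · 7² · 17²
Common: 5 = 5

5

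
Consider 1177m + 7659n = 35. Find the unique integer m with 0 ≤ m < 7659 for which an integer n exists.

Euclid: 7659 = 6·1177 + 597; 1177 = 1·597 + 580; 597 = 1·580 + 17; 580 = 34·17 + 2; 17 = 8·2 + 1; 2 = 2·1 + 0 → gcd = 1; 35 = 1·35.
Back-substitution yields 1177·(-3605) + 7659·(554) = 1, so one solution is m = -3605·35 = -126175, n = 554·35 = 19390.
Solutions in m differ by 7659/1 = 7659; the one in [0, 7659) is -126175 mod 7659 = 4028.

4028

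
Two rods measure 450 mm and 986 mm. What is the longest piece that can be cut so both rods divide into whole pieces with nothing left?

450 = 2 · 3² · 5²
986 = 2 · 17 · 29
Common: 2 = 2

2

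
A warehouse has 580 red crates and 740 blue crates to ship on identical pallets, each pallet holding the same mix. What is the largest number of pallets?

580 = 2² · 5 · 29
740 = 2² · 5 · 37
Common: 2² · 5 = 20

20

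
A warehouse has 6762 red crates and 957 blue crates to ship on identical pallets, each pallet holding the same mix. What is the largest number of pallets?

Euclid: 6762 = 7·957 + 63; 957 = 15·63 + 12; 63 = 5·12 + 3; 12 = 4·3 + 0. Last nonzero remainder: 3.

3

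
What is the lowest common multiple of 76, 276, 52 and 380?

lcm(76, 276) = 76·276/gcd = 20976/4 = 5244
lcm(5244, 52) = 5244·52/gcd = 272688/4 = 68172
lcm(68172, 380) = 68172·380/gcd = 25905360/76 = 340860

340860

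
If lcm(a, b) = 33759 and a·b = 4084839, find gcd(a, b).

121

From gcd × lcm = ab: gcd = 4084839 / 33759 = 121.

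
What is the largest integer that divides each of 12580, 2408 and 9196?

4

gcd(12580, 2408): 12580 = 5·2408 + 540; 2408 = 4·540 + 248; 540 = 2·248 + 44; 248 = 5·44 + 28; 44 = 1·28 + 16; 28 = 1·16 + 12; 16 = 1·12 + 4; 12 = 3·4 + 0 → 4
gcd(4, 9196): 9196 = 2299·4 + 0 → 4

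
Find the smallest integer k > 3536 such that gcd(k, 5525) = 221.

3757

Multiples of 221 above 3536: 221·17, 221·18, … . Need the cofactor coprime to 5525/221 = 25.
Checking s = 17, 18, … the first with gcd(s, 25) = 1 is s = 17, giving 3757.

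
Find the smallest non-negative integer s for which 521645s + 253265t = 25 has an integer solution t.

16404

gcd(521645, 253265) = 5 (Euclid: 521645 = 2·253265 + 15115; 253265 = 16·15115 + 11425; 15115 = 1·11425 + 3690; 11425 = 3·3690 + 355; 3690 = 10·355 + 140; 355 = 2·140 + 75; 140 = 1·75 + 65; 75 = 1·65 + 10; 65 = 6·10 + 5; 10 = 2·5 + 0), and 5 | 25.
Extended Euclid: 521645·(23542) + 253265·(-48489) = 5. Scale by 5: s₀ = 117710.
General solution s = s₀ + 50653k; reducing mod 50653 gives s = 16404 (and t = -33787).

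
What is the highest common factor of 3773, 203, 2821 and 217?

gcd(3773, 203): 3773 = 18·203 + 119; 203 = 1·119 + 84; 119 = 1·84 + 35; 84 = 2·35 + 14; 35 = 2·14 + 7; 14 = 2·7 + 0 → 7
gcd(7, 2821): 2821 = 403·7 + 0 → 7
gcd(7, 217): 217 = 31·7 + 0 → 7

7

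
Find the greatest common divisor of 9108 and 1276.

9108 = 2² · 3² · 11 · 23
1276 = 2² · 11 · 29
Common: 2² · 11 = 44

44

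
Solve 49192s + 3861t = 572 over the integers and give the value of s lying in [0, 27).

11

Reduce mod 3861: 49192s ≡ 572 (mod 3861). With g = gcd(49192, 3861) = 143 dividing 572, divide through: 344s ≡ 4 (mod 27).
Since gcd(344, 27) = 1, s ≡ 4·(344)⁻¹ ≡ 11 (mod 27). Smallest non-negative: 11.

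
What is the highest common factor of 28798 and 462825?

28798 = 2 · 7 · 11² · 17
462825 = 3² · 5² · 11² · 17
Common: 11² · 17 = 2057

2057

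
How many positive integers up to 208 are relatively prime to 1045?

144

Prime factors of 1045: 5, 11, 19. Count integers ≤ 208 divisible by none of them.
By inclusion–exclusion: 208 − ⌊208/5⌋ − ⌊208/11⌋ − ⌊208/19⌋ + ⌊208/55⌋ + ⌊208/95⌋ + ⌊208/209⌋ − ⌊208/1045⌋ = 144.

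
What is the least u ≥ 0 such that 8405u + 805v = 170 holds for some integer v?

gcd(8405, 805) = 5 (Euclid: 8405 = 10·805 + 355; 805 = 2·355 + 95; 355 = 3·95 + 70; 95 = 1·70 + 25; 70 = 2·25 + 20; 25 = 1·20 + 5; 20 = 4·5 + 0), and 5 | 170.
Extended Euclid: 8405·(-34) + 805·(355) = 5. Scale by 34: u₀ = -1156.
General solution u = u₀ + 161t; reducing mod 161 gives u = 132 (and v = -1378).

132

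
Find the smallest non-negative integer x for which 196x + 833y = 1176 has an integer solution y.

Reduce mod 833: 196x ≡ 1176 (mod 833). With g = gcd(196, 833) = 49 dividing 1176, divide through: 4x ≡ 24 (mod 17).
Since gcd(4, 17) = 1, x ≡ 24·(4)⁻¹ ≡ 6 (mod 17). Smallest non-negative: 6.

6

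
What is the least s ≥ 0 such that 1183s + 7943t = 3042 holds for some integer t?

16

gcd(1183, 7943) = 169 (Euclid: 7943 = 6·1183 + 845; 1183 = 1·845 + 338; 845 = 2·338 + 169; 338 = 2·169 + 0), and 169 | 3042.
Extended Euclid: 1183·(-20) + 7943·(3) = 169. Scale by 18: s₀ = -360.
General solution s = s₀ + 47k; reducing mod 47 gives s = 16 (and t = -2).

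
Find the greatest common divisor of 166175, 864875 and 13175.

425

166175 = 5² · 17² · 23; 864875 = 5³ · 11 · 17 · 37; 13175 = 5² · 17 · 31
gcd takes min exponent of each prime: 5² · 17 = 425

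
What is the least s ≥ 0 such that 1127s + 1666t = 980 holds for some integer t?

26

gcd(1127, 1666) = 49 (Euclid: 1666 = 1·1127 + 539; 1127 = 2·539 + 49; 539 = 11·49 + 0), and 49 | 980.
Extended Euclid: 1127·(3) + 1666·(-2) = 49. Scale by 20: s₀ = 60.
General solution s = s₀ + 34k; reducing mod 34 gives s = 26 (and t = -17).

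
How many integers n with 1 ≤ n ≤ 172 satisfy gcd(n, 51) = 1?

108

51 = 3·17. Inclusion–exclusion on these primes:
172 − ⌊172/3⌋ − ⌊172/17⌋ + ⌊172/51⌋ = 108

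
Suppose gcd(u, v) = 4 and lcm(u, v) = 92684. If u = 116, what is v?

3196

Using uv = gcd(u,v)·lcm(u,v) = 4·92684 = 370736, we get v = 370736/116 = 3196.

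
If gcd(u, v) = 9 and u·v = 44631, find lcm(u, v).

Since gcd(u,v)·lcm(u,v) = uv, lcm = 44631/9 = 4959.

4959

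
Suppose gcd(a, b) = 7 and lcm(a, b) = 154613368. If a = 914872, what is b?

a·b = gcd·lcm = 7·154613368 = 1082293576, so b = 1082293576/914872 = 1183.

1183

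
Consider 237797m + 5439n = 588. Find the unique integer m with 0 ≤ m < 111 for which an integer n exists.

39

Euclid: 237797 = 43·5439 + 3920; 5439 = 1·3920 + 1519; 3920 = 2·1519 + 882; 1519 = 1·882 + 637; 882 = 1·637 + 245; 637 = 2·245 + 147; 245 = 1·147 + 98; 147 = 1·98 + 49; 98 = 2·49 + 0 → gcd = 49; 588 = 49·12.
Back-substitution yields 237797·(-43) + 5439·(1880) = 49, so one solution is m = -43·12 = -516, n = 1880·12 = 22560.
Solutions in m differ by 5439/49 = 111; the one in [0, 111) is -516 mod 111 = 39.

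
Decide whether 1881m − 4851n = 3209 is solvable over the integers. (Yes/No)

No

By Bézout, 1881m − 4851n = 3209 has integer solutions iff gcd(1881, 4851) | 3209.
Euclid: 4851 = 2·1881 + 1089; 1881 = 1·1089 + 792; 1089 = 1·792 + 297; 792 = 2·297 + 198; 297 = 1·198 + 99; 198 = 2·99 + 0. gcd = 99; 3209 mod 99 = 41. No.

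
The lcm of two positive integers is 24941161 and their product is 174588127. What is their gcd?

7

From gcd × lcm = pq: gcd = 174588127 / 24941161 = 7.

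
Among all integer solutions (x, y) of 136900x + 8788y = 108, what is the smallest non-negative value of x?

2005

Reduce mod 8788: 136900x ≡ 108 (mod 8788). With g = gcd(136900, 8788) = 4 dividing 108, divide through: 34225x ≡ 27 (mod 2197).
Since gcd(34225, 2197) = 1, x ≡ 27·(34225)⁻¹ ≡ 2005 (mod 2197). Smallest non-negative: 2005.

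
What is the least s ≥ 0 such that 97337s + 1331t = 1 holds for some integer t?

742

Euclid: 97337 = 73·1331 + 174; 1331 = 7·174 + 113; 174 = 1·113 + 61; 113 = 1·61 + 52; 61 = 1·52 + 9; 52 = 5·9 + 7; 9 = 1·7 + 2; 7 = 3·2 + 1; 2 = 2·1 + 0 → gcd = 1; 1 = 1·1.
Back-substitution yields 97337·(-589) + 1331·(43074) = 1, so one solution is s = -589·1 = -589, t = 43074·1 = 43074.
Solutions in s differ by 1331/1 = 1331; the one in [0, 1331) is -589 mod 1331 = 742.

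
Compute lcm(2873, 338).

5746

2873 = 13² · 17; 338 = 2 · 13²
max exponents: 2 · 13² · 17 = 5746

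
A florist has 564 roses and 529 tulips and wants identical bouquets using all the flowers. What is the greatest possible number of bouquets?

1

Euclid: 564 = 1·529 + 35; 529 = 15·35 + 4; 35 = 8·4 + 3; 4 = 1·3 + 1; 3 = 3·1 + 0. Last nonzero remainder: 1.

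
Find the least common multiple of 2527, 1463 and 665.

138985

2527 = 7 · 19²; 1463 = 7 · 11 · 19; 665 = 5 · 7 · 19
lcm takes max exponent of each prime: 5 · 7 · 11 · 19² = 138985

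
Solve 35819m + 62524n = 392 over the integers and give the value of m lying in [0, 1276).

Reduce mod 62524: 35819m ≡ 392 (mod 62524). With g = gcd(35819, 62524) = 49 dividing 392, divide through: 731m ≡ 8 (mod 1276).
Since gcd(731, 1276) = 1, m ≡ 8·(731)⁻¹ ≡ 1084 (mod 1276). Smallest non-negative: 1084.

1084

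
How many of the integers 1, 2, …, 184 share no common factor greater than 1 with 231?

Prime factors of 231: 3, 7, 11. Count integers ≤ 184 divisible by none of them.
By inclusion–exclusion: 184 − ⌊184/3⌋ − ⌊184/7⌋ − ⌊184/11⌋ + ⌊184/21⌋ + ⌊184/33⌋ + ⌊184/77⌋ − ⌊184/231⌋ = 96.

96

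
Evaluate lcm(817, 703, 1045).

1662595

817 = 19 · 43; 703 = 19 · 37; 1045 = 5 · 11 · 19
lcm takes max exponent of each prime: 5 · 11 · 19 · 37 · 43 = 1662595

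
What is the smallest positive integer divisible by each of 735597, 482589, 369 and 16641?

1617181316217

lcm(735597, 482589) = 735597·482589/gcd = 354991020633/9 = 39443446737
lcm(39443446737, 369) = 39443446737·369/gcd = 14554631845953/9 = 1617181316217
lcm(1617181316217, 16641) = 1617181316217·16641/gcd = 26911514283167097/16641 = 1617181316217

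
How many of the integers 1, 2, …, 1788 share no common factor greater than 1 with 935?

Prime factors of 935: 5, 11, 17. Count integers ≤ 1788 divisible by none of them.
By inclusion–exclusion: 1788 − ⌊1788/5⌋ − ⌊1788/11⌋ − ⌊1788/17⌋ + ⌊1788/55⌋ + ⌊1788/85⌋ + ⌊1788/187⌋ − ⌊1788/935⌋ = 1225.

1225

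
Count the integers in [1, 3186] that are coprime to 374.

1363

374 = 2·11·17. Inclusion–exclusion on these primes:
3186 − ⌊3186/2⌋ − ⌊3186/11⌋ − ⌊3186/17⌋ + ⌊3186/22⌋ + ⌊3186/34⌋ + ⌊3186/187⌋ − ⌊3186/374⌋ = 1363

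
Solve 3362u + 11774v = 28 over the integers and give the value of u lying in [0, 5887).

5873

Euclid: 11774 = 3·3362 + 1688; 3362 = 1·1688 + 1674; 1688 = 1·1674 + 14; 1674 = 119·14 + 8; 14 = 1·8 + 6; 8 = 1·6 + 2; 6 = 3·2 + 0 → gcd = 2; 28 = 2·14.
Back-substitution yields 3362·(1681) + 11774·(-480) = 2, so one solution is u = 1681·14 = 23534, v = -480·14 = -6720.
Solutions in u differ by 11774/2 = 5887; the one in [0, 5887) is 23534 mod 5887 = 5873.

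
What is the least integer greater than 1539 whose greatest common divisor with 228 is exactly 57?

1653

Multiples of 57 above 1539: 57·28, 57·29, … . Need the cofactor coprime to 228/57 = 4.
Checking s = 28, 29, … the first with gcd(s, 4) = 1 is s = 29, giving 1653.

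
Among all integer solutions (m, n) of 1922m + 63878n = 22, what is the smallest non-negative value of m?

Reduce mod 63878: 1922m ≡ 22 (mod 63878). With g = gcd(1922, 63878) = 2 dividing 22, divide through: 961m ≡ 11 (mod 31939).
Since gcd(961, 31939) = 1, m ≡ 11·(961)⁻¹ ≡ 19077 (mod 31939). Smallest non-negative: 19077.

19077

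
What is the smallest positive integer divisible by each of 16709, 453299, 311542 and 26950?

16709 = 7² · 11 · 31; 453299 = 7² · 11 · 29²; 311542 = 2 · 7² · 11 · 17²; 26950 = 2 · 5² · 7² · 11
lcm takes max exponent of each prime: 2 · 5² · 7² · 11 · 17² · 29² · 31 = 203055287050

203055287050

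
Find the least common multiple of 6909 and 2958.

gcd first: 6909 = 2·2958 + 993; 2958 = 2·993 + 972; 993 = 1·972 + 21; 972 = 46·21 + 6; 21 = 3·6 + 3; 6 = 2·3 + 0 → gcd = 3
lcm = 6909·2958/gcd = 20436822/3 = 6812274

6812274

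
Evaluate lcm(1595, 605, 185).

lcm(1595, 605) = 1595·605/gcd = 964975/55 = 17545
lcm(17545, 185) = 17545·185/gcd = 3245825/5 = 649165

649165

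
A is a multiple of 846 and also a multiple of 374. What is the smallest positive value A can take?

158202

846 = 2 · 3² · 47; 374 = 2 · 11 · 17
max exponents: 2 · 3² · 11 · 17 · 47 = 158202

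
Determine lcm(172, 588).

25284

gcd first: 588 = 3·172 + 72; 172 = 2·72 + 28; 72 = 2·28 + 16; 28 = 1·16 + 12; 16 = 1·12 + 4; 12 = 3·4 + 0 → gcd = 4
lcm = 172·588/gcd = 101136/4 = 25284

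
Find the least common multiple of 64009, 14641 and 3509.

64009 = 11² · 23²; 14641 = 11⁴; 3509 = 11² · 29
lcm takes max exponent of each prime: 11⁴ · 23² · 29 = 224607581

224607581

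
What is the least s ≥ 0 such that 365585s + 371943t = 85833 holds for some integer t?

Reduce mod 371943: 365585s ≡ 85833 (mod 371943). With g = gcd(365585, 371943) = 3179 dividing 85833, divide through: 115s ≡ 27 (mod 117).
Since gcd(115, 117) = 1, s ≡ 27·(115)⁻¹ ≡ 45 (mod 117). Smallest non-negative: 45.

45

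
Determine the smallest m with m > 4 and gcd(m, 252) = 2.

252 = 2·126. Any m with gcd(m, 252) = 2 is a multiple of 2, say 2s, with s coprime to 126.
Need s > 4/2, so s ≥ 3. First s ≥ 3 with gcd(s, 126) = 1 is s = 5. Thus m = 2·5 = 10.

10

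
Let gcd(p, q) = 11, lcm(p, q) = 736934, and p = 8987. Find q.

902

p·q = gcd·lcm = 11·736934 = 8106274, so q = 8106274/8987 = 902.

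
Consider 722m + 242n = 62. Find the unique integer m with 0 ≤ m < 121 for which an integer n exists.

gcd(722, 242) = 2 (Euclid: 722 = 2·242 + 238; 242 = 1·238 + 4; 238 = 59·4 + 2; 4 = 2·2 + 0), and 2 | 62.
Extended Euclid: 722·(60) + 242·(-179) = 2. Scale by 31: m₀ = 1860.
General solution m = m₀ + 121t; reducing mod 121 gives m = 45 (and n = -134).

45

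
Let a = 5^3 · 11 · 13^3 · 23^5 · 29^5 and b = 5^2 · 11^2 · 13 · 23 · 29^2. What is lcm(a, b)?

4386868434977437569875

max exponent per prime: 5^3 · 11^2 · 13^3 · 23^5 · 29^5 = 4386868434977437569875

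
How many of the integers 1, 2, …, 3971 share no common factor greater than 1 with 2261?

3035

2261 = 7·17·19. Inclusion–exclusion on these primes:
3971 − ⌊3971/7⌋ − ⌊3971/17⌋ − ⌊3971/19⌋ + ⌊3971/119⌋ + ⌊3971/133⌋ + ⌊3971/323⌋ − ⌊3971/2261⌋ = 3035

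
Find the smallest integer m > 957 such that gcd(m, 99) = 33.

1023

Multiples of 33 above 957: 33·30, 33·31, … . Need the cofactor coprime to 99/33 = 3.
Checking s = 30, 31, … the first with gcd(s, 3) = 1 is s = 31, giving 1023.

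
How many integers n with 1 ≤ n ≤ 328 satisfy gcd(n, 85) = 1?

Prime factors of 85: 5, 17. Count integers ≤ 328 divisible by none of them.
By inclusion–exclusion: 328 − ⌊328/5⌋ − ⌊328/17⌋ + ⌊328/85⌋ = 247.

247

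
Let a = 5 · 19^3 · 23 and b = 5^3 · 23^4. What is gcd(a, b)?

115

min exponent per shared prime: 5 · 23 = 115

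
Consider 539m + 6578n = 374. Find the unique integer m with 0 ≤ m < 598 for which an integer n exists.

gcd(539, 6578) = 11 (Euclid: 6578 = 12·539 + 110; 539 = 4·110 + 99; 110 = 1·99 + 11; 99 = 9·11 + 0), and 11 | 374.
Extended Euclid: 539·(-61) + 6578·(5) = 11. Scale by 34: m₀ = -2074.
General solution m = m₀ + 598t; reducing mod 598 gives m = 318 (and n = -26).

318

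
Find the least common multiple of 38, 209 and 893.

38 = 2 · 19; 209 = 11 · 19; 893 = 19 · 47
lcm takes max exponent of each prime: 2 · 11 · 19 · 47 = 19646

19646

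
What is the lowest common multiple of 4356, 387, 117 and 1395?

377425620

4356 = 2² · 3² · 11²; 387 = 3² · 43; 117 = 3² · 13; 1395 = 3² · 5 · 31
lcm takes max exponent of each prime: 2² · 3² · 5 · 11² · 13 · 31 · 43 = 377425620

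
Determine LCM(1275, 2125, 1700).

1275 = 3 · 5² · 17; 2125 = 5³ · 17; 1700 = 2² · 5² · 17
lcm takes max exponent of each prime: 2² · 3 · 5³ · 17 = 25500

25500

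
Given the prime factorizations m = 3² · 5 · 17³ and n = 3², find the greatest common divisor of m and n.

9

min exponent per shared prime: 3² = 9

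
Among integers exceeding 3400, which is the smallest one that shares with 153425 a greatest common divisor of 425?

gcd(k, 153425) = 425 forces 425 | k; write k = 425s. Then gcd(425s, 425·361) = 425·gcd(s, 361), so need gcd(s, 361) = 1.
425s > 3400 gives s ≥ 9. The least s ≥ 9 coprime to 361 is 9, so k = 425·9 = 3825.

3825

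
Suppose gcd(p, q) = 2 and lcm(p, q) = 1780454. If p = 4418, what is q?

Using pq = gcd(p,q)·lcm(p,q) = 2·1780454 = 3560908, we get q = 3560908/4418 = 806.

806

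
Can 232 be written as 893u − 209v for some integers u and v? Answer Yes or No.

No

By Bézout, 893u − 209v = 232 has integer solutions iff gcd(893, 209) | 232.
Euclid: 893 = 4·209 + 57; 209 = 3·57 + 38; 57 = 1·38 + 19; 38 = 2·19 + 0. gcd = 19; 232 mod 19 = 4. No.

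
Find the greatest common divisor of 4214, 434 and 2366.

gcd(4214, 434): 4214 = 9·434 + 308; 434 = 1·308 + 126; 308 = 2·126 + 56; 126 = 2·56 + 14; 56 = 4·14 + 0 → 14
gcd(14, 2366): 2366 = 169·14 + 0 → 14

14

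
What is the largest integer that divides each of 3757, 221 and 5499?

13

gcd(3757, 221): 3757 = 17·221 + 0 → 221
gcd(221, 5499): 5499 = 24·221 + 195; 221 = 1·195 + 26; 195 = 7·26 + 13; 26 = 2·13 + 0 → 13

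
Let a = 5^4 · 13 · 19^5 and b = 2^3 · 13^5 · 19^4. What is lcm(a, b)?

4596791130035000

max exponent per prime: 2^3 · 5^4 · 13^5 · 19^5 = 4596791130035000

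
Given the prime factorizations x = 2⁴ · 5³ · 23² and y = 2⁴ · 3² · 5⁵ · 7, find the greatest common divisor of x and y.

min exponent per shared prime: 2⁴ · 5³ = 2000

2000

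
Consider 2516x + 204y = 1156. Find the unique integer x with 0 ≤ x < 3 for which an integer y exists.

2

Reduce mod 204: 2516x ≡ 1156 (mod 204). With g = gcd(2516, 204) = 68 dividing 1156, divide through: 37x ≡ 17 (mod 3).
Since gcd(37, 3) = 1, x ≡ 17·(37)⁻¹ ≡ 2 (mod 3). Smallest non-negative: 2.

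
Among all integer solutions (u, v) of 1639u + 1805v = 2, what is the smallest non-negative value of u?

1718

Reduce mod 1805: 1639u ≡ 2 (mod 1805). With g = gcd(1639, 1805) = 1 dividing 2, divide through: 1639u ≡ 2 (mod 1805).
Since gcd(1639, 1805) = 1, u ≡ 2·(1639)⁻¹ ≡ 1718 (mod 1805). Smallest non-negative: 1718.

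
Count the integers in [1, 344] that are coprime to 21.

Prime factors of 21: 3, 7. Count integers ≤ 344 divisible by none of them.
By inclusion–exclusion: 344 − ⌊344/3⌋ − ⌊344/7⌋ + ⌊344/21⌋ = 197.

197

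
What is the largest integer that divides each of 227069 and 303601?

Euclid: 303601 = 1·227069 + 76532; 227069 = 2·76532 + 74005; 76532 = 1·74005 + 2527; 74005 = 29·2527 + 722; 2527 = 3·722 + 361; 722 = 2·361 + 0. Last nonzero remainder: 361.

361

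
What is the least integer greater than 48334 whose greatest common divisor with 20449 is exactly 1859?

Multiples of 1859 above 48334: 1859·27, 1859·28, … . Need the cofactor coprime to 20449/1859 = 11.
Checking s = 27, 28, … the first with gcd(s, 11) = 1 is s = 27, giving 50193.

50193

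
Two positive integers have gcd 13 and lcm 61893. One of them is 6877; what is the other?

Using uv = gcd(u,v)·lcm(u,v) = 13·61893 = 804609, we get v = 804609/6877 = 117.

117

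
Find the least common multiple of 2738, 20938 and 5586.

4213625934

lcm(2738, 20938) = 2738·20938/gcd = 57328244/2 = 28664122
lcm(28664122, 5586) = 28664122·5586/gcd = 160117785492/38 = 4213625934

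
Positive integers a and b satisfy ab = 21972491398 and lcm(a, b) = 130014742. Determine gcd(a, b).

169

From gcd × lcm = ab: gcd = 21972491398 / 130014742 = 169.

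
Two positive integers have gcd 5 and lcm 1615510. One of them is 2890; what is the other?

2795

p·q = gcd·lcm = 5·1615510 = 8077550, so q = 8077550/2890 = 2795.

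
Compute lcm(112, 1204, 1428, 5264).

11543952

lcm(112, 1204) = 112·1204/gcd = 134848/28 = 4816
lcm(4816, 1428) = 4816·1428/gcd = 6877248/28 = 245616
lcm(245616, 5264) = 245616·5264/gcd = 1292922624/112 = 11543952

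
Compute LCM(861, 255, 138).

3366510

lcm(861, 255) = 861·255/gcd = 219555/3 = 73185
lcm(73185, 138) = 73185·138/gcd = 10099530/3 = 3366510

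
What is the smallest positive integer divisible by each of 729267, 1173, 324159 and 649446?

23935507030974

729267 = 3 · 7² · 11² · 41; 1173 = 3 · 17 · 23; 324159 = 3 · 11² · 19 · 47; 649446 = 2 · 3 · 7² · 47²
lcm takes max exponent of each prime: 2 · 3 · 7² · 11² · 17 · 19 · 23 · 41 · 47² = 23935507030974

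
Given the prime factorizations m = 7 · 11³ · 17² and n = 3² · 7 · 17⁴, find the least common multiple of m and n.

max exponent per prime: 3² · 7 · 11³ · 17⁴ = 7003486413

7003486413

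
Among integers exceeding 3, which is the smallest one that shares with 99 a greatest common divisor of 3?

Multiples of 3 above 3: 3·2, 3·3, … . Need the cofactor coprime to 99/3 = 33.
Checking s = 2, 3, … the first with gcd(s, 33) = 1 is s = 2, giving 6.

6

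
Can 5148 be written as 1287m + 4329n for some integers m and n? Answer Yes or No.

By Bézout, 1287m + 4329n = 5148 has integer solutions iff gcd(1287, 4329) | 5148.
Euclid: 4329 = 3·1287 + 468; 1287 = 2·468 + 351; 468 = 1·351 + 117; 351 = 3·117 + 0. gcd = 117; 5148 mod 117 = 0. Yes.

Yes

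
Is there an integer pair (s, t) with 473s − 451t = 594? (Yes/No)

Yes

By Bézout, 473s − 451t = 594 has integer solutions iff gcd(473, 451) | 594.
Euclid: 473 = 1·451 + 22; 451 = 20·22 + 11; 22 = 2·11 + 0. gcd = 11; 594 mod 11 = 0. Yes.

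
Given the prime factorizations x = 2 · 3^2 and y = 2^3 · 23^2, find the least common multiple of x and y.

max exponent per prime: 2^3 · 3^2 · 23^2 = 38088

38088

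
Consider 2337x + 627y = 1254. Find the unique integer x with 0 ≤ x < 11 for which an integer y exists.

0

Euclid: 2337 = 3·627 + 456; 627 = 1·456 + 171; 456 = 2·171 + 114; 171 = 1·114 + 57; 114 = 2·57 + 0 → gcd = 57; 1254 = 57·22.
Back-substitution yields 2337·(-4) + 627·(15) = 57, so one solution is x = -4·22 = -88, y = 15·22 = 330.
Solutions in x differ by 627/57 = 11; the one in [0, 11) is -88 mod 11 = 0.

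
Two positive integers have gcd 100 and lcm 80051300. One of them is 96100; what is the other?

a·b = gcd·lcm = 100·80051300 = 8005130000, so b = 8005130000/96100 = 83300.

83300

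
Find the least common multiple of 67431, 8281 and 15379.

6136221

67431 = 3 · 7 · 13² · 19; 8281 = 7² · 13²; 15379 = 7 · 13³
lcm takes max exponent of each prime: 3 · 7² · 13³ · 19 = 6136221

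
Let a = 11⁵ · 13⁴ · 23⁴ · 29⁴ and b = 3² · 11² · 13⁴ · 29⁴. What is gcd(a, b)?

min exponent per shared prime: 11² · 13⁴ · 29⁴ = 2444278969561

2444278969561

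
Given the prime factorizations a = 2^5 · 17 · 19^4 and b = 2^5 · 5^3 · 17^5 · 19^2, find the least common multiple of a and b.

740148736388000

max exponent per prime: 2^5 · 5^3 · 17^5 · 19^4 = 740148736388000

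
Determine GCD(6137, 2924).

17

Euclid: 6137 = 2·2924 + 289; 2924 = 10·289 + 34; 289 = 8·34 + 17; 34 = 2·17 + 0. Last nonzero remainder: 17.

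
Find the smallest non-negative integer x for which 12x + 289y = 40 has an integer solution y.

gcd(12, 289) = 1 (Euclid: 289 = 24·12 + 1; 12 = 12·1 + 0), and 1 | 40.
Extended Euclid: 12·(-24) + 289·(1) = 1. Scale by 40: x₀ = -960.
General solution x = x₀ + 289t; reducing mod 289 gives x = 196 (and y = -8).

196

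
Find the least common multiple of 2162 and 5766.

gcd first: 5766 = 2·2162 + 1442; 2162 = 1·1442 + 720; 1442 = 2·720 + 2; 720 = 360·2 + 0 → gcd = 2
lcm = 2162·5766/gcd = 12466092/2 = 6233046

6233046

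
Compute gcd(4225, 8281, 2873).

169

gcd(4225, 8281): 8281 = 1·4225 + 4056; 4225 = 1·4056 + 169; 4056 = 24·169 + 0 → 169
gcd(169, 2873): 2873 = 17·169 + 0 → 169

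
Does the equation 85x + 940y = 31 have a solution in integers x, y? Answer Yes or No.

By Bézout, 85x + 940y = 31 has integer solutions iff gcd(85, 940) | 31.
Euclid: 940 = 11·85 + 5; 85 = 17·5 + 0. gcd = 5; 31 mod 5 = 1. No.

No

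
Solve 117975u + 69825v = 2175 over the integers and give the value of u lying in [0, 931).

Reduce mod 69825: 117975u ≡ 2175 (mod 69825). With g = gcd(117975, 69825) = 75 dividing 2175, divide through: 1573u ≡ 29 (mod 931).
Since gcd(1573, 931) = 1, u ≡ 29·(1573)⁻¹ ≡ 45 (mod 931). Smallest non-negative: 45.

45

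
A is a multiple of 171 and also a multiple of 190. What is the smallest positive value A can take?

gcd first: 190 = 1·171 + 19; 171 = 9·19 + 0 → gcd = 19
lcm = 171·190/gcd = 32490/19 = 1710

1710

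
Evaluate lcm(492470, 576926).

gcd first: 576926 = 1·492470 + 84456; 492470 = 5·84456 + 70190; 84456 = 1·70190 + 14266; 70190 = 4·14266 + 13126; 14266 = 1·13126 + 1140; 13126 = 11·1140 + 586; 1140 = 1·586 + 554; 586 = 1·554 + 32; 554 = 17·32 + 10; 32 = 3·10 + 2; 10 = 5·2 + 0 → gcd = 2
lcm = 492470·576926/gcd = 284118747220/2 = 142059373610

142059373610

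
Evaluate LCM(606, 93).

gcd first: 606 = 6·93 + 48; 93 = 1·48 + 45; 48 = 1·45 + 3; 45 = 15·3 + 0 → gcd = 3
lcm = 606·93/gcd = 56358/3 = 18786

18786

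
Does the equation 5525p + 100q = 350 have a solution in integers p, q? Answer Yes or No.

Yes

By Bézout, 5525p + 100q = 350 has integer solutions iff gcd(5525, 100) | 350.
Euclid: 5525 = 55·100 + 25; 100 = 4·25 + 0. gcd = 25; 350 mod 25 = 0. Yes.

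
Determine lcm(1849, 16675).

30832075

gcd first: 16675 = 9·1849 + 34; 1849 = 54·34 + 13; 34 = 2·13 + 8; 13 = 1·8 + 5; 8 = 1·5 + 3; 5 = 1·3 + 2; 3 = 1·2 + 1; 2 = 2·1 + 0 → gcd = 1
lcm = 1849·16675/gcd = 30832075/1 = 30832075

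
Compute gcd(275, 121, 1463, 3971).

275 = 5² · 11; 121 = 11²; 1463 = 7 · 11 · 19; 3971 = 11 · 19²
gcd takes min exponent of each prime: 11 = 11

11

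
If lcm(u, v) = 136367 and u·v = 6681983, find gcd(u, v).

gcd·lcm = product, so gcd = 6681983/136367 = 49.

49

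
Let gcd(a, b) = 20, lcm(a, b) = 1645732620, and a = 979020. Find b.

a·b = gcd·lcm = 20·1645732620 = 32914652400, so b = 32914652400/979020 = 33620.

33620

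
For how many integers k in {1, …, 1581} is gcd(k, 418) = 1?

Prime factors of 418: 2, 11, 19. Count integers ≤ 1581 divisible by none of them.
By inclusion–exclusion: 1581 − ⌊1581/2⌋ − ⌊1581/11⌋ − ⌊1581/19⌋ + ⌊1581/22⌋ + ⌊1581/38⌋ + ⌊1581/209⌋ − ⌊1581/418⌋ = 681.

681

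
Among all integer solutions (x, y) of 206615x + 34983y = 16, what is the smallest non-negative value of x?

gcd(206615, 34983) = 1 (Euclid: 206615 = 5·34983 + 31700; 34983 = 1·31700 + 3283; 31700 = 9·3283 + 2153; 3283 = 1·2153 + 1130; 2153 = 1·1130 + 1023; 1130 = 1·1023 + 107; 1023 = 9·107 + 60; 107 = 1·60 + 47; 60 = 1·47 + 13; 47 = 3·13 + 8; 13 = 1·8 + 5; 8 = 1·5 + 3; 5 = 1·3 + 2; 3 = 1·2 + 1; 2 = 2·1 + 0), and 1 | 16.
Extended Euclid: 206615·(-13405) + 34983·(79172) = 1. Scale by 16: x₀ = -214480.
General solution x = x₀ + 34983t; reducing mod 34983 gives x = 30401 (and y = -179553).

30401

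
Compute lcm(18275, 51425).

gcd first: 51425 = 2·18275 + 14875; 18275 = 1·14875 + 3400; 14875 = 4·3400 + 1275; 3400 = 2·1275 + 850; 1275 = 1·850 + 425; 850 = 2·425 + 0 → gcd = 425
lcm = 18275·51425/gcd = 939791875/425 = 2211275

2211275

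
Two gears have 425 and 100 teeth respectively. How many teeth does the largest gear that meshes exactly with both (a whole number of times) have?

25

Euclid: 425 = 4·100 + 25; 100 = 4·25 + 0. Last nonzero remainder: 25.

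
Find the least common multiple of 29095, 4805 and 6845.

38277643855

29095 = 5 · 11 · 23²; 4805 = 5 · 31²; 6845 = 5 · 37²
lcm takes max exponent of each prime: 5 · 11 · 23² · 31² · 37² = 38277643855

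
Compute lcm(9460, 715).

gcd first: 9460 = 13·715 + 165; 715 = 4·165 + 55; 165 = 3·55 + 0 → gcd = 55
lcm = 9460·715/gcd = 6763900/55 = 122980

122980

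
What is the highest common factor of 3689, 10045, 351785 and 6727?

gcd(3689, 10045): 10045 = 2·3689 + 2667; 3689 = 1·2667 + 1022; 2667 = 2·1022 + 623; 1022 = 1·623 + 399; 623 = 1·399 + 224; 399 = 1·224 + 175; 224 = 1·175 + 49; 175 = 3·49 + 28; 49 = 1·28 + 21; 28 = 1·21 + 7; 21 = 3·7 + 0 → 7
gcd(7, 351785): 351785 = 50255·7 + 0 → 7
gcd(7, 6727): 6727 = 961·7 + 0 → 7

7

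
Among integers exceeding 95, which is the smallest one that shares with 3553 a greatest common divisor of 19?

3553 = 19·187. Any t with gcd(t, 3553) = 19 is a multiple of 19, say 19s, with s coprime to 187.
Need s > 95/19, so s ≥ 6. First s ≥ 6 with gcd(s, 187) = 1 is s = 6. Thus t = 19·6 = 114.

114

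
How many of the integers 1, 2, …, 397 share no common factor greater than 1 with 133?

Prime factors of 133: 7, 19. Count integers ≤ 397 divisible by none of them.
By inclusion–exclusion: 397 − ⌊397/7⌋ − ⌊397/19⌋ + ⌊397/133⌋ = 323.

323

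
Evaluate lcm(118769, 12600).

gcd first: 118769 = 9·12600 + 5369; 12600 = 2·5369 + 1862; 5369 = 2·1862 + 1645; 1862 = 1·1645 + 217; 1645 = 7·217 + 126; 217 = 1·126 + 91; 126 = 1·91 + 35; 91 = 2·35 + 21; 35 = 1·21 + 14; 21 = 1·14 + 7; 14 = 2·7 + 0 → gcd = 7
lcm = 118769·12600/gcd = 1496489400/7 = 213784200

213784200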